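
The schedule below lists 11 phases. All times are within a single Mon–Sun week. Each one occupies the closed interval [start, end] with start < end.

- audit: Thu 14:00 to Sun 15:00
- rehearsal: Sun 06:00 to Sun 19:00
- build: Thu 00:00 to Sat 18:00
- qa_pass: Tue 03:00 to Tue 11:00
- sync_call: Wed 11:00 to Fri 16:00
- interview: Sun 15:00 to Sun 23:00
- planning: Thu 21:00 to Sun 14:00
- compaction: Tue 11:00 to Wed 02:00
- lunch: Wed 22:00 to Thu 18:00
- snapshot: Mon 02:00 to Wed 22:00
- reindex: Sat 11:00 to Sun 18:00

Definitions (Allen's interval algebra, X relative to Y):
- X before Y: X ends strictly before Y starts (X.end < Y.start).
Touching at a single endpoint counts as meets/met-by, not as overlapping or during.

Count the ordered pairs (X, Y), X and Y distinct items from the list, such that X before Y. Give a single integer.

Checking all 110 ordered pairs for relation 'before'; matching pairs in alphabetical order:
(build, interview): build before interview ✓
(build, rehearsal): build before rehearsal ✓
(compaction, audit): compaction before audit ✓
(compaction, build): compaction before build ✓
(compaction, interview): compaction before interview ✓
(compaction, lunch): compaction before lunch ✓
(compaction, planning): compaction before planning ✓
(compaction, rehearsal): compaction before rehearsal ✓
(compaction, reindex): compaction before reindex ✓
(compaction, sync_call): compaction before sync_call ✓
(lunch, interview): lunch before interview ✓
(lunch, planning): lunch before planning ✓
(lunch, rehearsal): lunch before rehearsal ✓
(lunch, reindex): lunch before reindex ✓
(planning, interview): planning before interview ✓
(qa_pass, audit): qa_pass before audit ✓
(qa_pass, build): qa_pass before build ✓
(qa_pass, interview): qa_pass before interview ✓
(qa_pass, lunch): qa_pass before lunch ✓
(qa_pass, planning): qa_pass before planning ✓
(qa_pass, rehearsal): qa_pass before rehearsal ✓
(qa_pass, reindex): qa_pass before reindex ✓
(qa_pass, sync_call): qa_pass before sync_call ✓
(snapshot, audit): snapshot before audit ✓
... plus 8 further pairs not listed.
Count: 32.

32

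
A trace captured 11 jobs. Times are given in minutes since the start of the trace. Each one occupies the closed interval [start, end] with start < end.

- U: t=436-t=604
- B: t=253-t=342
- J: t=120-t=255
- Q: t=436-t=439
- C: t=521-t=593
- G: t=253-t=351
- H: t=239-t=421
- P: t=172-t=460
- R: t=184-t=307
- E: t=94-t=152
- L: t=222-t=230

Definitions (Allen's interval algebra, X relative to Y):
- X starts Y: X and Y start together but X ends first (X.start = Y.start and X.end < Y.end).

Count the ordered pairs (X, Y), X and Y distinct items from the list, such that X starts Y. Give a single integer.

2

Checking all 110 ordered pairs for relation 'starts'; matching pairs in alphabetical order:
(B, G): B starts G ✓
(Q, U): Q starts U ✓
Count: 2.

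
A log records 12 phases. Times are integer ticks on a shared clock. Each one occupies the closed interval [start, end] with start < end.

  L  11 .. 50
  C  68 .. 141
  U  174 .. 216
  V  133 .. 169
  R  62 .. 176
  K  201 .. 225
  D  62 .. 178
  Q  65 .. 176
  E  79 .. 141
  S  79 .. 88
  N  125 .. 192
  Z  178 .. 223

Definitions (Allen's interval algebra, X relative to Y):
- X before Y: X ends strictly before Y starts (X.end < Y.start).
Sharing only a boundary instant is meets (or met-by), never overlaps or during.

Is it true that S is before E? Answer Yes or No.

No

S = [79, 88], E = [79, 141].
Actual relation of S to E: starts.
Asked whether 'before' holds → No.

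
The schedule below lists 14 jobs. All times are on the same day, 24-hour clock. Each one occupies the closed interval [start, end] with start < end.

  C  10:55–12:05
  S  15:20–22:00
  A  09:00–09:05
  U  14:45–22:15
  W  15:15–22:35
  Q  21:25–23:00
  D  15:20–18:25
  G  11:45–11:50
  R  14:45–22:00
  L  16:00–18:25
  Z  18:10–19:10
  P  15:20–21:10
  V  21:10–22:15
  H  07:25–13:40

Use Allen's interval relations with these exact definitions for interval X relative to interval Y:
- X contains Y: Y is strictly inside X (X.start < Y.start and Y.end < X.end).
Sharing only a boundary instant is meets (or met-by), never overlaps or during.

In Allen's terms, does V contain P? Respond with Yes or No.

V = [21:10, 22:15], P = [15:20, 21:10].
Actual relation of V to P: met-by.
Asked whether 'contains' holds → No.

No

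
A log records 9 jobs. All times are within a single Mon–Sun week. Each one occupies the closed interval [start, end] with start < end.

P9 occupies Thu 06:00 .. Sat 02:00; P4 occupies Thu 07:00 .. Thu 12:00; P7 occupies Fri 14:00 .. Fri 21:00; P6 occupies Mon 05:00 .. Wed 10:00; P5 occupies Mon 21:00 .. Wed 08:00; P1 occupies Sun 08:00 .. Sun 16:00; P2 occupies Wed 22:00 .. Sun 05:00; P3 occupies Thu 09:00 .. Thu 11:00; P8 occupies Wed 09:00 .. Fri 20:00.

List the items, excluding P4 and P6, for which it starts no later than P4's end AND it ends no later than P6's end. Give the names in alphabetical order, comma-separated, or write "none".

Conditions: its start is no later than P4's end (X.start <= Thu 12:00) AND its end is no later than P6's end (X.end <= Wed 10:00).
P1: start Sun 08:00 <= Thu 12:00? ✗; end Sun 16:00 <= Wed 10:00? ✗ → no.
P2: start Wed 22:00 <= Thu 12:00? ✓; end Sun 05:00 <= Wed 10:00? ✗ → no.
P3: start Thu 09:00 <= Thu 12:00? ✓; end Thu 11:00 <= Wed 10:00? ✗ → no.
P5: start Mon 21:00 <= Thu 12:00? ✓; end Wed 08:00 <= Wed 10:00? ✓ → yes.
P7: start Fri 14:00 <= Thu 12:00? ✗; end Fri 21:00 <= Wed 10:00? ✗ → no.
P8: start Wed 09:00 <= Thu 12:00? ✓; end Fri 20:00 <= Wed 10:00? ✗ → no.
P9: start Thu 06:00 <= Thu 12:00? ✓; end Sat 02:00 <= Wed 10:00? ✗ → no.
Result: P5.

P5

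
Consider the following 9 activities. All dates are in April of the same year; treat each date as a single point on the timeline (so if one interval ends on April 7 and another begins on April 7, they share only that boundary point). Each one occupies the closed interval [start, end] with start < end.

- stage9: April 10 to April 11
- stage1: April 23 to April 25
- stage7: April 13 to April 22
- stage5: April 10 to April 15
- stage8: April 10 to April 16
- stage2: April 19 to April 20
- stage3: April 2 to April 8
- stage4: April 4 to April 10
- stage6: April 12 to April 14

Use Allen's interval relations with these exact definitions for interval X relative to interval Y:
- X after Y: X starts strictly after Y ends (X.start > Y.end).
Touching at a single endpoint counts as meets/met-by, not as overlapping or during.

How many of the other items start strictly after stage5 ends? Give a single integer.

2

Target stage5 = [April 10, April 15].
stage1 [April 23, April 25] → after → counts.
stage2 [April 19, April 20] → after → counts.
stage3 [April 2, April 8] → before → no.
stage4 [April 4, April 10] → meets → no.
stage6 [April 12, April 14] → during → no.
stage7 [April 13, April 22] → overlapped-by → no.
stage8 [April 10, April 16] → started-by → no.
stage9 [April 10, April 11] → starts → no.
Total: 2.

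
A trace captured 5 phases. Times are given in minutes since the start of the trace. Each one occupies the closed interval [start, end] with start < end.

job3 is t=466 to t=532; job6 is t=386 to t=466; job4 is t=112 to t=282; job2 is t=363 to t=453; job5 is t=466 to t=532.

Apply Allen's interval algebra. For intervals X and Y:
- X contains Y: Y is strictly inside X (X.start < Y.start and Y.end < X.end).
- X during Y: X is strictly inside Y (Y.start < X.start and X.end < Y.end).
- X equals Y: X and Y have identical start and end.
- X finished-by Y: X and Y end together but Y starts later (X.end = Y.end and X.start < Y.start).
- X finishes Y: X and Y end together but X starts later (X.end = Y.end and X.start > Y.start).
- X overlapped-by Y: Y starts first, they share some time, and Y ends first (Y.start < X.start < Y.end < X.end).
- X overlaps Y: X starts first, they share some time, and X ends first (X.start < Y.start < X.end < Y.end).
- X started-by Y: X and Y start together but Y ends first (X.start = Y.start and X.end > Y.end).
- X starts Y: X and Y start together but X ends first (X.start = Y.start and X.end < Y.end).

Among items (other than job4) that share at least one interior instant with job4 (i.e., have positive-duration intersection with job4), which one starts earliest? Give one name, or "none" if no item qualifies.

none

Target job4 = [t=112, t=282].
job2 [t=363, t=453] → after → excluded.
job3 [t=466, t=532] → after → excluded.
job5 [t=466, t=532] → after → excluded.
job6 [t=386, t=466] → after → excluded.
No candidates → none.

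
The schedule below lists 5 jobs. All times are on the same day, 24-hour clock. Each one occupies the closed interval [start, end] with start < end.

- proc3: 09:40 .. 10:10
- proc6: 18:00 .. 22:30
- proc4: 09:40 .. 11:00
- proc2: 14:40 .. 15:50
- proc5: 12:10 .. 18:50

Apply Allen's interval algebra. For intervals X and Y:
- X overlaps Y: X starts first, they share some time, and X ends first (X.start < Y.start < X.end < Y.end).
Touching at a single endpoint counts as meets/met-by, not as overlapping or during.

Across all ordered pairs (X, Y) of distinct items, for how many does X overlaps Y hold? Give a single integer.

1

Checking all 20 ordered pairs for relation 'overlaps'; matching pairs in alphabetical order:
(proc5, proc6): proc5 overlaps proc6 ✓
Count: 1.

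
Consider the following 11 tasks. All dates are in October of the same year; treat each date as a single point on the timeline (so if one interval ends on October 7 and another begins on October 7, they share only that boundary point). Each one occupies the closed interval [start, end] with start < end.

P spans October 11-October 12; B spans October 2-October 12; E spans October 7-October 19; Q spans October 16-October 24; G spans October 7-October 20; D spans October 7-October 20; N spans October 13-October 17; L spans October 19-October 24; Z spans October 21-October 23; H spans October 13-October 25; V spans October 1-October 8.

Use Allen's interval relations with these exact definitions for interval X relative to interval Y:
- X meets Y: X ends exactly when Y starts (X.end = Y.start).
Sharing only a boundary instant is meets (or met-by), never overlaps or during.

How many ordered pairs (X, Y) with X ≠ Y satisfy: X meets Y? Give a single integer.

1

Checking all 110 ordered pairs for relation 'meets'; matching pairs in alphabetical order:
(E, L): E meets L ✓
Count: 1.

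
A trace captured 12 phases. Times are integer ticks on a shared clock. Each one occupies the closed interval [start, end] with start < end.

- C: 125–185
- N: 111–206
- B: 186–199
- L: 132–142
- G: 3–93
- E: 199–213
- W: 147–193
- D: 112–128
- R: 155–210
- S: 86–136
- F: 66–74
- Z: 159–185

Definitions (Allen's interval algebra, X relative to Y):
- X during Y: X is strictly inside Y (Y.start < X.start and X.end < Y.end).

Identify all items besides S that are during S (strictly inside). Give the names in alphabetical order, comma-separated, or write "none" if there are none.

Target S = [86, 136].
B [186, 199] → after → no.
C [125, 185] → overlapped-by → no.
D [112, 128] → during → yes.
E [199, 213] → after → no.
F [66, 74] → before → no.
G [3, 93] → overlaps → no.
L [132, 142] → overlapped-by → no.
N [111, 206] → overlapped-by → no.
R [155, 210] → after → no.
W [147, 193] → after → no.
Z [159, 185] → after → no.
Result: D.

D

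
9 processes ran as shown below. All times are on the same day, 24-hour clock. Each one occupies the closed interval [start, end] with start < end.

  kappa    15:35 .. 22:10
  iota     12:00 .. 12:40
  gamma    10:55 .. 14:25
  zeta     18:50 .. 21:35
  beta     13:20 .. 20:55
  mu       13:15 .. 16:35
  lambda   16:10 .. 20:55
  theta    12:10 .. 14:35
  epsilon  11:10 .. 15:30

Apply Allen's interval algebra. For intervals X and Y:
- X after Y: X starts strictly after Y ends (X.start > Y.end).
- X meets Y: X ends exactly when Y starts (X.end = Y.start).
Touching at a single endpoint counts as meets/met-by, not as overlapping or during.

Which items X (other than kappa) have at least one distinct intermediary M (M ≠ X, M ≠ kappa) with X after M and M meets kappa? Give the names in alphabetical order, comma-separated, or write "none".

Target kappa = [15:35, 22:10].
Intermediaries M with M meets kappa: none.
Union: none.

none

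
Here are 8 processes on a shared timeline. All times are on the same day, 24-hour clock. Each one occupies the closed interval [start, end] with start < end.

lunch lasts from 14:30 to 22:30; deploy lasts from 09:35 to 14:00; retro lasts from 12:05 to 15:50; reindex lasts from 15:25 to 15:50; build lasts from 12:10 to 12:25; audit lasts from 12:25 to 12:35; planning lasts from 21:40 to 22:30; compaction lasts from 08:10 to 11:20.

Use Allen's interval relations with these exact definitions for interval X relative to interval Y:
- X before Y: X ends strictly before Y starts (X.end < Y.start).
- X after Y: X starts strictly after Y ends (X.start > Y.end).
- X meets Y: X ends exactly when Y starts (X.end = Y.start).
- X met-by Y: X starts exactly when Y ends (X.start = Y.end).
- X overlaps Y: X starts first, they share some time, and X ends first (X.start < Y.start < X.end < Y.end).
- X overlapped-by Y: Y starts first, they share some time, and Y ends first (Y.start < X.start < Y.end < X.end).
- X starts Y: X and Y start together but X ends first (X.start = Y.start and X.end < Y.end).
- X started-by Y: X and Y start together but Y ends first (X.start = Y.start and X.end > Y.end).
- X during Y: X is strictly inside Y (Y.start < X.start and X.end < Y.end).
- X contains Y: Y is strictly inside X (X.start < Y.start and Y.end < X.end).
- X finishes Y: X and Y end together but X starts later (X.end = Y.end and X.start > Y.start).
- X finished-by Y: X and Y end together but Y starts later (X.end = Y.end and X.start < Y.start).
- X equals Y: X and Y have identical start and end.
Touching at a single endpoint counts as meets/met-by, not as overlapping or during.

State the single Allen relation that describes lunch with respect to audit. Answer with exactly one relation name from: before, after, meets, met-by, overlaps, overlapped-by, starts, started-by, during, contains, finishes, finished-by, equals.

after

lunch = [14:30, 22:30]; audit = [12:25, 12:35].
Compare endpoints: lunch.start > audit.start, lunch.start > audit.end, lunch.end > audit.start, lunch.end > audit.end.
That pattern is 'after'.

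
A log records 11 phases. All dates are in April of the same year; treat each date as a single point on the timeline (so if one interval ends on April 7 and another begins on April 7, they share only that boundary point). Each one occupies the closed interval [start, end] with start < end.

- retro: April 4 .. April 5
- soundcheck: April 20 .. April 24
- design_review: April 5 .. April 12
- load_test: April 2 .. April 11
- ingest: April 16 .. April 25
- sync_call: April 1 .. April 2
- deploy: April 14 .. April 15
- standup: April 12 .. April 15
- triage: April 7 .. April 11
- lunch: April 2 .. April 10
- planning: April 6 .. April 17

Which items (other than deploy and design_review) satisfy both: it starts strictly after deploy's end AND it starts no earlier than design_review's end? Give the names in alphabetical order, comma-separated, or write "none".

Conditions: its start is strictly after deploy's end (X.start > April 15) AND its start is no earlier than design_review's end (X.start >= April 12).
ingest: start April 16 > April 15? ✓; start April 16 >= April 12? ✓ → yes.
load_test: start April 2 > April 15? ✗; start April 2 >= April 12? ✗ → no.
lunch: start April 2 > April 15? ✗; start April 2 >= April 12? ✗ → no.
planning: start April 6 > April 15? ✗; start April 6 >= April 12? ✗ → no.
retro: start April 4 > April 15? ✗; start April 4 >= April 12? ✗ → no.
soundcheck: start April 20 > April 15? ✓; start April 20 >= April 12? ✓ → yes.
standup: start April 12 > April 15? ✗; start April 12 >= April 12? ✓ → no.
sync_call: start April 1 > April 15? ✗; start April 1 >= April 12? ✗ → no.
triage: start April 7 > April 15? ✗; start April 7 >= April 12? ✗ → no.
Result: ingest, soundcheck.

ingest, soundcheck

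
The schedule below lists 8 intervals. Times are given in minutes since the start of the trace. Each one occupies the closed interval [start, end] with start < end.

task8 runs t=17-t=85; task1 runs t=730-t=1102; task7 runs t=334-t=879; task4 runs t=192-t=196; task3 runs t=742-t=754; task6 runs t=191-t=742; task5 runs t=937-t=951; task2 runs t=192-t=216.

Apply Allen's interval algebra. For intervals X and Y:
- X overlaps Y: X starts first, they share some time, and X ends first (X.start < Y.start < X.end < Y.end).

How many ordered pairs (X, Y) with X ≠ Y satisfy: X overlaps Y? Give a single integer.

3

Checking all 56 ordered pairs for relation 'overlaps'; matching pairs in alphabetical order:
(task6, task1): task6 overlaps task1 ✓
(task6, task7): task6 overlaps task7 ✓
(task7, task1): task7 overlaps task1 ✓
Count: 3.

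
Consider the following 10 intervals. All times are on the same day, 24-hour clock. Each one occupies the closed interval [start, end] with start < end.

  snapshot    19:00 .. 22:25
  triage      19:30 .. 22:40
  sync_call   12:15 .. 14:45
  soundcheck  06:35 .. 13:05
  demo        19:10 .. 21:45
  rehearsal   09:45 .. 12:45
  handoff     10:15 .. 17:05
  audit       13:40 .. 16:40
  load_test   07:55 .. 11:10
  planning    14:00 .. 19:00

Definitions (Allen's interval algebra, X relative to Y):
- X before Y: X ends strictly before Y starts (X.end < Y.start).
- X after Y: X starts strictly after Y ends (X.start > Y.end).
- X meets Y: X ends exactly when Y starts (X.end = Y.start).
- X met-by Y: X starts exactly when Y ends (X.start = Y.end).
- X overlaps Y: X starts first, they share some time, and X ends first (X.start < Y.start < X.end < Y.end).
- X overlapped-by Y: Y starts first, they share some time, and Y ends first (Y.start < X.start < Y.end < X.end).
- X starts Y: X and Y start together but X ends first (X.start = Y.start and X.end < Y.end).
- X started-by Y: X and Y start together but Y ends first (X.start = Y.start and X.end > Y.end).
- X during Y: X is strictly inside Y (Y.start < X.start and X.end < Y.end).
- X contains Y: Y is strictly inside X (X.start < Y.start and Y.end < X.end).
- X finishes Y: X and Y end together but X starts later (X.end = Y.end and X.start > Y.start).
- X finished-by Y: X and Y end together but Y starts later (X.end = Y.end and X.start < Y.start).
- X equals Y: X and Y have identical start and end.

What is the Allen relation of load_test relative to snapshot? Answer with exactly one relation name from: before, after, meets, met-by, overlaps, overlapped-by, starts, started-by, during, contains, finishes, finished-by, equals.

before

load_test = [07:55, 11:10]; snapshot = [19:00, 22:25].
Compare endpoints: load_test.start < snapshot.start, load_test.start < snapshot.end, load_test.end < snapshot.start, load_test.end < snapshot.end.
That pattern is 'before'.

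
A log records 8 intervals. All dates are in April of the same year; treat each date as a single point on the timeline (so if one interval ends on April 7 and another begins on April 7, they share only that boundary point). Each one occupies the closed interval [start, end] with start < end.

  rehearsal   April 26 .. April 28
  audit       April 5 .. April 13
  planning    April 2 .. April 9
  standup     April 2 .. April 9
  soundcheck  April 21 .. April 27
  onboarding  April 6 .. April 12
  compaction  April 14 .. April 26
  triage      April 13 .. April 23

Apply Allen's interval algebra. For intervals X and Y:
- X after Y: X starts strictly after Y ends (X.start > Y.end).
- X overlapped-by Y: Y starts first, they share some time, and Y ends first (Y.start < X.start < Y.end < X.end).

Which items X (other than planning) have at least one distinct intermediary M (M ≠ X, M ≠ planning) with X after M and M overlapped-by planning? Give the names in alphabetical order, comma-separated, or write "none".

Target planning = [April 2, April 9].
Intermediaries M with M overlapped-by planning: audit, onboarding.
Via audit — items with X after audit: compaction, rehearsal, soundcheck.
Via onboarding — items with X after onboarding: compaction, rehearsal, soundcheck, triage.
Union: compaction, rehearsal, soundcheck, triage.

compaction, rehearsal, soundcheck, triage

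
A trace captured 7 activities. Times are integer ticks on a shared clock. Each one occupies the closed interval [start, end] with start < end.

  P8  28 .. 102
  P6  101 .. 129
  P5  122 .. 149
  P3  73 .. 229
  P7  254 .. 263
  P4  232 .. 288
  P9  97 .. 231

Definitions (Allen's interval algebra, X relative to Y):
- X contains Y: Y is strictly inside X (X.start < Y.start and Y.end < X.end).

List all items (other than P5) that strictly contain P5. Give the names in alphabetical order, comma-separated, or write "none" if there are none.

Target P5 = [122, 149].
P3 [73, 229] → contains → yes.
P4 [232, 288] → after → no.
P6 [101, 129] → overlaps → no.
P7 [254, 263] → after → no.
P8 [28, 102] → before → no.
P9 [97, 231] → contains → yes.
Result: P3, P9.

P3, P9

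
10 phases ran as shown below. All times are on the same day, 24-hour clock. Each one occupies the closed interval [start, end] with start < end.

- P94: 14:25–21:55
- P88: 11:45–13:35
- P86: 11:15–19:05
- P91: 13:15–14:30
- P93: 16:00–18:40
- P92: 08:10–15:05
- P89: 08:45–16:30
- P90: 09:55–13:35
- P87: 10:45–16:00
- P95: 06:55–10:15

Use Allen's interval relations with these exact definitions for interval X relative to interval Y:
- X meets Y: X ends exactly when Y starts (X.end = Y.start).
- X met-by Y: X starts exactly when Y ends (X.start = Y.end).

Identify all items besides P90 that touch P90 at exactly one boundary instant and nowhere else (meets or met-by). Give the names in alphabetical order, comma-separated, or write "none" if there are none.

Target P90 = [09:55, 13:35].
P86 [11:15, 19:05] → overlapped-by → no.
P87 [10:45, 16:00] → overlapped-by → no.
P88 [11:45, 13:35] → finishes → no.
P89 [08:45, 16:30] → contains → no.
P91 [13:15, 14:30] → overlapped-by → no.
P92 [08:10, 15:05] → contains → no.
P93 [16:00, 18:40] → after → no.
P94 [14:25, 21:55] → after → no.
P95 [06:55, 10:15] → overlaps → no.
Result: none.

none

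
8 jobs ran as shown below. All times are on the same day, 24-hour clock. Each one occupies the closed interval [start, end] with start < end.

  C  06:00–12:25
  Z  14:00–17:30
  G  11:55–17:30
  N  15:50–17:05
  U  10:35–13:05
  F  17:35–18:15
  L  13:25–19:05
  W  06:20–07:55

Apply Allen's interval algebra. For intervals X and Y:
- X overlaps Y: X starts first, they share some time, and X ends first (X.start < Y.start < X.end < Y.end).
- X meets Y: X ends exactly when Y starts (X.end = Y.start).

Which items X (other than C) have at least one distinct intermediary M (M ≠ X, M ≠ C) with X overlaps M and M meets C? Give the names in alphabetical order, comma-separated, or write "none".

Target C = [06:00, 12:25].
Intermediaries M with M meets C: none.
Union: none.

none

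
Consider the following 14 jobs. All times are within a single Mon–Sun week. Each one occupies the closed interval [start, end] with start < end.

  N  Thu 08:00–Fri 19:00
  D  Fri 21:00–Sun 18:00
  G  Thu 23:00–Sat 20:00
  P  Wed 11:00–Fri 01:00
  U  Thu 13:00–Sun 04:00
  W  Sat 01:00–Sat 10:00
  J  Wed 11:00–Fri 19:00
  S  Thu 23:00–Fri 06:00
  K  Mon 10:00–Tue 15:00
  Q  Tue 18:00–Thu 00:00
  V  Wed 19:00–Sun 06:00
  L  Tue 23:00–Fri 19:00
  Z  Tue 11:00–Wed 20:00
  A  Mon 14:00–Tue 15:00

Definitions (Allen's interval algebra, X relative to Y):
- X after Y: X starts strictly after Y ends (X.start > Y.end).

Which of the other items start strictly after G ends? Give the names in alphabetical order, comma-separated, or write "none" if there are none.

Target G = [Thu 23:00, Sat 20:00].
A [Mon 14:00, Tue 15:00] → before → no.
D [Fri 21:00, Sun 18:00] → overlapped-by → no.
J [Wed 11:00, Fri 19:00] → overlaps → no.
K [Mon 10:00, Tue 15:00] → before → no.
L [Tue 23:00, Fri 19:00] → overlaps → no.
N [Thu 08:00, Fri 19:00] → overlaps → no.
P [Wed 11:00, Fri 01:00] → overlaps → no.
Q [Tue 18:00, Thu 00:00] → before → no.
S [Thu 23:00, Fri 06:00] → starts → no.
U [Thu 13:00, Sun 04:00] → contains → no.
V [Wed 19:00, Sun 06:00] → contains → no.
W [Sat 01:00, Sat 10:00] → during → no.
Z [Tue 11:00, Wed 20:00] → before → no.
Result: none.

none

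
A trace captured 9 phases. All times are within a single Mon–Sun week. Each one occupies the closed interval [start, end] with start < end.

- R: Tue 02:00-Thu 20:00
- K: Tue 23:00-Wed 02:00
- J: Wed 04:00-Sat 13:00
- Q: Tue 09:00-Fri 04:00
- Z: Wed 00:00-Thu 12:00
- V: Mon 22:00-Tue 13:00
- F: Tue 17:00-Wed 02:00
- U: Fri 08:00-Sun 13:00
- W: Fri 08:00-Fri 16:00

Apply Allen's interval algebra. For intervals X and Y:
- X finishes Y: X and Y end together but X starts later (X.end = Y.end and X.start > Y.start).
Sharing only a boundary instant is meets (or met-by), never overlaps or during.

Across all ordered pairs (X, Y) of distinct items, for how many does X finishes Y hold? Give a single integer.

1

Checking all 72 ordered pairs for relation 'finishes'; matching pairs in alphabetical order:
(K, F): K finishes F ✓
Count: 1.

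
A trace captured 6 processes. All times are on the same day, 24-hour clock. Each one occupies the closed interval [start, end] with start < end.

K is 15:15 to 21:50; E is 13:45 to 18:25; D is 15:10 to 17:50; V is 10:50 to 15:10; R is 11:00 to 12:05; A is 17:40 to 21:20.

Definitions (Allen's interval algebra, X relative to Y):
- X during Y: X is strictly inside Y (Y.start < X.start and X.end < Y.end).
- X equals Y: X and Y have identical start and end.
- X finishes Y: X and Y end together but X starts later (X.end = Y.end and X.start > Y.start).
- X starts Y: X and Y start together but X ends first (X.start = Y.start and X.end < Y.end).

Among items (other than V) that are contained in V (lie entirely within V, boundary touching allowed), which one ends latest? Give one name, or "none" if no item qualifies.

R

Target V = [10:50, 15:10].
A [17:40, 21:20] → after → excluded.
D [15:10, 17:50] → met-by → excluded.
E [13:45, 18:25] → overlapped-by → excluded.
K [15:15, 21:50] → after → excluded.
R [11:00, 12:05] → during → candidate.
Among candidates, latest end is 12:05 → R.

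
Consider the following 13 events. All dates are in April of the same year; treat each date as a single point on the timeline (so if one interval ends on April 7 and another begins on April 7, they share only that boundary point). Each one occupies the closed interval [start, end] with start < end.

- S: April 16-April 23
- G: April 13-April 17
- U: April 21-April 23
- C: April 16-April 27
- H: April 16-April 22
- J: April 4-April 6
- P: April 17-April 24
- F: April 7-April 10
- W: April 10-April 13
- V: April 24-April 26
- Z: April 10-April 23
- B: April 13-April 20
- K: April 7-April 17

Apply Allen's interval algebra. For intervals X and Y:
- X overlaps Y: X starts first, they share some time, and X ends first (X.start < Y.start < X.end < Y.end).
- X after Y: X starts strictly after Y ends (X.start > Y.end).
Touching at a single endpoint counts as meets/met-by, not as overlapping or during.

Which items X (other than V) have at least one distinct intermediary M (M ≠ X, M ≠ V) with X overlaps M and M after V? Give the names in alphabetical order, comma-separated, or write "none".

none

Target V = [April 24, April 26].
Intermediaries M with M after V: none.
Union: none.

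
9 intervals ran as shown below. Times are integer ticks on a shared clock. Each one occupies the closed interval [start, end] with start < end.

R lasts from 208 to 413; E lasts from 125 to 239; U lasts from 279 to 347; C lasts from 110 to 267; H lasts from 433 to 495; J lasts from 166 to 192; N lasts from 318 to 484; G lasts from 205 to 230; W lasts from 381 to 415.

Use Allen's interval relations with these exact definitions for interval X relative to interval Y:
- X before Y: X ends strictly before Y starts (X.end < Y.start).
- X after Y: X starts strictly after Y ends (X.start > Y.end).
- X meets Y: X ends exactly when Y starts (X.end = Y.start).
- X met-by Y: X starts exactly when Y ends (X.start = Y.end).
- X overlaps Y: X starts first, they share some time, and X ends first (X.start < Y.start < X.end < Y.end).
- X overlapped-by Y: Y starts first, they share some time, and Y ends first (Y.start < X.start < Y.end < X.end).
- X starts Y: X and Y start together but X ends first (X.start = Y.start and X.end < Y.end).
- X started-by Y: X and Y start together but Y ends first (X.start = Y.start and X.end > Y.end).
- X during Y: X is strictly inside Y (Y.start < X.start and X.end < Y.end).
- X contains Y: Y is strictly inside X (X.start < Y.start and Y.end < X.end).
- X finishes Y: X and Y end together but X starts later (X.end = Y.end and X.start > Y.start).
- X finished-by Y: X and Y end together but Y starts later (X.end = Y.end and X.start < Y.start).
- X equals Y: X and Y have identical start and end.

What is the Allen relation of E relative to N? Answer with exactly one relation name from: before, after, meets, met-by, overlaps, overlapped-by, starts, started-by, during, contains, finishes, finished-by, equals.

E = [125, 239]; N = [318, 484].
Compare endpoints: E.start < N.start, E.start < N.end, E.end < N.start, E.end < N.end.
That pattern is 'before'.

before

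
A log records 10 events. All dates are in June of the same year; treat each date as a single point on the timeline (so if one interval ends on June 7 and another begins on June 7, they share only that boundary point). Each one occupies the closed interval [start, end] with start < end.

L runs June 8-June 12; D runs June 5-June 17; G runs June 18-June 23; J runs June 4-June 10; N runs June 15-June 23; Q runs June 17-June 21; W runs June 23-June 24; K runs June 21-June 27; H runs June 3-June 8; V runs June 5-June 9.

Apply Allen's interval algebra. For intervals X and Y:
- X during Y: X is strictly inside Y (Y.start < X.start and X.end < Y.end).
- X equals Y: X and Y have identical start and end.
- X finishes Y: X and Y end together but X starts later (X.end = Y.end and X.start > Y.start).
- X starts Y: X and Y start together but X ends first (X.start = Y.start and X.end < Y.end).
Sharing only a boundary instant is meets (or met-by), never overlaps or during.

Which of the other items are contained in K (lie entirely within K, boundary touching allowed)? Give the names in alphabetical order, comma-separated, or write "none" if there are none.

W

Target K = [June 21, June 27].
D [June 5, June 17] → before → no.
G [June 18, June 23] → overlaps → no.
H [June 3, June 8] → before → no.
J [June 4, June 10] → before → no.
L [June 8, June 12] → before → no.
N [June 15, June 23] → overlaps → no.
Q [June 17, June 21] → meets → no.
V [June 5, June 9] → before → no.
W [June 23, June 24] → during → yes.
Result: W.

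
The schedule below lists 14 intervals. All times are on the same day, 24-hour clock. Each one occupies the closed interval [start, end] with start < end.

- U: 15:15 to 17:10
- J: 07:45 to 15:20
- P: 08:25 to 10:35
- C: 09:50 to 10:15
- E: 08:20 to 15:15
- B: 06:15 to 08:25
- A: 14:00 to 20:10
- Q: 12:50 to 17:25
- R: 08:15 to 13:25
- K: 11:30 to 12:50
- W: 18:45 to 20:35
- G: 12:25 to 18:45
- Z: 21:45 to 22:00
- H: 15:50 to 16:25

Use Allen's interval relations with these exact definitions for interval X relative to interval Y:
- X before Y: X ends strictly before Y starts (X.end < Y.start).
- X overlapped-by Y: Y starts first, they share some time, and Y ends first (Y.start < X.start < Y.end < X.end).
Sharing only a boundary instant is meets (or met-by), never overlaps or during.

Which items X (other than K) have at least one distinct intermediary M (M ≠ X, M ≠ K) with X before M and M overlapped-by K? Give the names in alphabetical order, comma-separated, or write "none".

Target K = [11:30, 12:50].
Intermediaries M with M overlapped-by K: G.
Via G — items with X before G: B, C, P.
Union: B, C, P.

B, C, P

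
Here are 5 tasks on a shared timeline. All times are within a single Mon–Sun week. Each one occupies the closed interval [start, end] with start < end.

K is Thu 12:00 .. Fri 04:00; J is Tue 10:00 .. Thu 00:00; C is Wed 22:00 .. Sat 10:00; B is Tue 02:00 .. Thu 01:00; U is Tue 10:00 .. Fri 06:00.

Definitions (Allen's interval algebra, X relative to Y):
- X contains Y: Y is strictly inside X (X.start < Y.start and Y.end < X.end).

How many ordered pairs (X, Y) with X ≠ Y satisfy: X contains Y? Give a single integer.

3

Checking all 20 ordered pairs for relation 'contains'; matching pairs in alphabetical order:
(B, J): B contains J ✓
(C, K): C contains K ✓
(U, K): U contains K ✓
Count: 3.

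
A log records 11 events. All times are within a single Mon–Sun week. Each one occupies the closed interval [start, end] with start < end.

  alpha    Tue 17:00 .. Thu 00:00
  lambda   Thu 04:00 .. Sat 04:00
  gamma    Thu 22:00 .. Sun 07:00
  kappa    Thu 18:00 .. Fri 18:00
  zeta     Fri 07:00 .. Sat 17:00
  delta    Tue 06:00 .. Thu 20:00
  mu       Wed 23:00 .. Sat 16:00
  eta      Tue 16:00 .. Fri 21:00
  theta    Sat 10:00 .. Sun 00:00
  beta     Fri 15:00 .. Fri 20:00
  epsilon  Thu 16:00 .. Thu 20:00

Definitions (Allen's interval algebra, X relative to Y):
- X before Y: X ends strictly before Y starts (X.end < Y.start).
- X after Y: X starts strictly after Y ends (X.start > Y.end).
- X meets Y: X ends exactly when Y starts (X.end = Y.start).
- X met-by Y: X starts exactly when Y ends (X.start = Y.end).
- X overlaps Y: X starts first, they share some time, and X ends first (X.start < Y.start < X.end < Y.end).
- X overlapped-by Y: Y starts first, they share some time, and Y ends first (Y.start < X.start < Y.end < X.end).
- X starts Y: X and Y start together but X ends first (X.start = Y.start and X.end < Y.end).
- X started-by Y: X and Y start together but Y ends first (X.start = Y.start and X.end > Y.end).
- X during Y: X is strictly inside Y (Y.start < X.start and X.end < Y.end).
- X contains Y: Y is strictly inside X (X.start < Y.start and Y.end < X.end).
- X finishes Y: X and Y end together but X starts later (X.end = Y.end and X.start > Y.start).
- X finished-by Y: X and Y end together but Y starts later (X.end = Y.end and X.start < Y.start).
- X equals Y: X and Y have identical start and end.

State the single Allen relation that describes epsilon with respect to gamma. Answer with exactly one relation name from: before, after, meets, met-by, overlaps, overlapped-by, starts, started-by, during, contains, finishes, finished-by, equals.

epsilon = [Thu 16:00, Thu 20:00]; gamma = [Thu 22:00, Sun 07:00].
Compare endpoints: epsilon.start < gamma.start, epsilon.start < gamma.end, epsilon.end < gamma.start, epsilon.end < gamma.end.
That pattern is 'before'.

before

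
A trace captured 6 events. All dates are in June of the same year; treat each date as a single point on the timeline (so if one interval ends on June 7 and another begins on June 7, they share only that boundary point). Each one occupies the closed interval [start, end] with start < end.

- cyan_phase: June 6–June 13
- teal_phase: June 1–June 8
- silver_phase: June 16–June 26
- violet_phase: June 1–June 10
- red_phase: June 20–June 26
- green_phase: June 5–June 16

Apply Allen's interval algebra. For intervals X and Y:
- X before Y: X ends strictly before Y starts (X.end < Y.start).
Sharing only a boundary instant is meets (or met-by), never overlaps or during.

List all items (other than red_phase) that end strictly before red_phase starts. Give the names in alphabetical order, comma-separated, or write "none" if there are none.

Target red_phase = [June 20, June 26].
cyan_phase [June 6, June 13] → before → yes.
green_phase [June 5, June 16] → before → yes.
silver_phase [June 16, June 26] → finished-by → no.
teal_phase [June 1, June 8] → before → yes.
violet_phase [June 1, June 10] → before → yes.
Result: cyan_phase, green_phase, teal_phase, violet_phase.

cyan_phase, green_phase, teal_phase, violet_phase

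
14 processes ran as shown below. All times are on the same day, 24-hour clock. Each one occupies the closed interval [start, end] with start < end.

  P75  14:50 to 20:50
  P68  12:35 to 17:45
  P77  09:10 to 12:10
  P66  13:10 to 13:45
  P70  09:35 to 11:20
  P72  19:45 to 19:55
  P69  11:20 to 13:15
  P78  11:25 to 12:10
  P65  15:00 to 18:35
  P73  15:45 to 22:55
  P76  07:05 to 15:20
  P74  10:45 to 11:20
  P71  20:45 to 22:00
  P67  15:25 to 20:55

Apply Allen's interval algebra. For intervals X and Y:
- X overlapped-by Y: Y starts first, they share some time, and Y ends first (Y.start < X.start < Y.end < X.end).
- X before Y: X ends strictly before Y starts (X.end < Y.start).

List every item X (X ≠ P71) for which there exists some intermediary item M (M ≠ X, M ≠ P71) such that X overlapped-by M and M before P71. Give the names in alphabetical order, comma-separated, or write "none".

Target P71 = [20:45, 22:00].
Intermediaries M with M before P71: P65, P66, P68, P69, P70, P72, P74, P76, P77, P78.
Via P65 — items with X overlapped-by P65: P67, P73.
Via P66 — items with X overlapped-by P66: none.
Via P68 — items with X overlapped-by P68: P65, P67, P73, P75.
Via P69 — items with X overlapped-by P69: P66, P68.
Via P70 — items with X overlapped-by P70: none.
Via P72 — items with X overlapped-by P72: none.
Via P74 — items with X overlapped-by P74: none.
Via P76 — items with X overlapped-by P76: P65, P68, P75.
Via P77 — items with X overlapped-by P77: P69.
Via P78 — items with X overlapped-by P78: none.
Union: P65, P66, P67, P68, P69, P73, P75.

P65, P66, P67, P68, P69, P73, P75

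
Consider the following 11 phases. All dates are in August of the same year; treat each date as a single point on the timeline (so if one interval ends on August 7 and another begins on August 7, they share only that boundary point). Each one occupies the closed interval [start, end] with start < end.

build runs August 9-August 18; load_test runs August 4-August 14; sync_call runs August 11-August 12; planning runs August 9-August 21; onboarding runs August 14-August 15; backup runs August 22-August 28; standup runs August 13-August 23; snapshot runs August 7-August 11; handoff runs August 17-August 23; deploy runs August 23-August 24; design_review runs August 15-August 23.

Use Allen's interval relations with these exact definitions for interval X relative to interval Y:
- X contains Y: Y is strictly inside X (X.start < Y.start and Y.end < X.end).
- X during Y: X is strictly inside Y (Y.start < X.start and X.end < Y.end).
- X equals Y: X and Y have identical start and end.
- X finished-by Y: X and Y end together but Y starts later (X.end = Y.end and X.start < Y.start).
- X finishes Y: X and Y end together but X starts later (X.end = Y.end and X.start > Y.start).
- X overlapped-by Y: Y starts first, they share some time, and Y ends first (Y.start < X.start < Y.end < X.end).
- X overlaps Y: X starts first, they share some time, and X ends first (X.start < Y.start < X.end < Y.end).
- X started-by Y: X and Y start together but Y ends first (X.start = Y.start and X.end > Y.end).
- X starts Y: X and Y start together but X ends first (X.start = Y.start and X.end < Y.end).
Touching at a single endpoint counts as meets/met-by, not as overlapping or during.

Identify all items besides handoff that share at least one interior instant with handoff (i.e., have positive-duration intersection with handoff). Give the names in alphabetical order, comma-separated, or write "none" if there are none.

Target handoff = [August 17, August 23].
backup [August 22, August 28] → overlapped-by → yes.
build [August 9, August 18] → overlaps → yes.
deploy [August 23, August 24] → met-by → no.
design_review [August 15, August 23] → finished-by → yes.
load_test [August 4, August 14] → before → no.
onboarding [August 14, August 15] → before → no.
planning [August 9, August 21] → overlaps → yes.
snapshot [August 7, August 11] → before → no.
standup [August 13, August 23] → finished-by → yes.
sync_call [August 11, August 12] → before → no.
Result: backup, build, design_review, planning, standup.

backup, build, design_review, planning, standup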